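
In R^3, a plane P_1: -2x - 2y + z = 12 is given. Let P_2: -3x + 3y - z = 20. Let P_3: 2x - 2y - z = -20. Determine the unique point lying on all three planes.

Solving the 3×3 linear system -2x - 2y + z = 12, -3x + 3y - z = 20, 2x - 2y - z = -20 (e.g. by elimination or Cramer's rule, determinant = 20) gives (-6, 2, 4).

(-6, 2, 4)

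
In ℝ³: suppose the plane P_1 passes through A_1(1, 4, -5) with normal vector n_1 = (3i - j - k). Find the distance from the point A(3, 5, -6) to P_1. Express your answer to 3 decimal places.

P_1: n_1·r = n_1·A_1 gives 3x - y - z = 4.
n·A − d = (3)·(3) + (-1)·(5) + (-1)·(-6) − 4 = 6; |n| = √11.
Distance = |6| / √11 = 6/√11 ≈ 1.809.

1.809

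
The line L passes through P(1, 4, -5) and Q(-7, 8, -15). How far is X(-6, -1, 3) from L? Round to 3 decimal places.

A direction vector for L is Q − P = (-8, 4, -10).
Taking (1, 4, -5) on L with direction v = (-8, 4, -10): w = X − (1, 4, -5) = (-7, -5, 8), and w × v = (18, -134, -68).
Distance = |w × v| / |v| = √22904 / √180 ≈ 11.280.

11.280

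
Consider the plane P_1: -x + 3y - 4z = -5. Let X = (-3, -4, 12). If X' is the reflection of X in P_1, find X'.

(-7, 8, -4)

λ = (n·X − d)/|n|² = (-57 − (-5))/26 = -2.
Reflection = X − 2λn = (-3, -4, 12) − (-4)·(-1, 3, -4) = (-7, 8, -4).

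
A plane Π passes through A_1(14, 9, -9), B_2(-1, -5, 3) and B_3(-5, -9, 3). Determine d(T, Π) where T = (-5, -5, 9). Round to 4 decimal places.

A_1B_2 = (-15, -14, 12), A_1B_3 = (-19, -18, 12); a normal to Π is A_1B_2 × A_1B_3 = (48, -48, 4).
Using A_1: Π has equation 48x - 48y + 4z = 204.
n·T − d = (48)·(-5) + (-48)·(-5) + (4)·(9) − 204 = -168; |n| = √4624.
Distance = |-168| / √4624 = 168/√4624 ≈ 2.4706.

2.4706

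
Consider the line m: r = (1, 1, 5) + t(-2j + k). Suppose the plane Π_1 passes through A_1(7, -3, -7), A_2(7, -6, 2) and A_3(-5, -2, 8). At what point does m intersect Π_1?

A_1A_2 = (0, -3, 9), A_1A_3 = (-12, 1, 15); a normal to Π_1 is A_1A_2 × A_1A_3 = (-54, -108, -36).
Using A_1: Π_1 has equation -54x - 108y - 36z = 198.
Substitute r = (1, 1, 5) + t(0, -2, 1) into the plane: -342 + 180t = 198, so t = 3.
Intersection: (1, 1, 5) + 3·(0, -2, 1) = (1, -5, 8).

(1, -5, 8)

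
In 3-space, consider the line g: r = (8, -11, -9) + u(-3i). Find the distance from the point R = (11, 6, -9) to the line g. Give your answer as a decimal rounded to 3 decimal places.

17.000

Taking (8, -11, -9) on g with direction v = (-3, 0, 0): w = R − (8, -11, -9) = (3, 17, 0), and w × v = (0, 0, 51).
Distance = |w × v| / |v| = √2601 / √9 ≈ 17.000.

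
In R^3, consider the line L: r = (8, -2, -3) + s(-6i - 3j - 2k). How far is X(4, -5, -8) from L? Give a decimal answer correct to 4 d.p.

3.5022

Taking (8, -2, -3) on L with direction v = (-6, -3, -2): w = X − (8, -2, -3) = (-4, -3, -5), and w × v = (-9, 22, -6).
Distance = |w × v| / |v| = √601 / √49 ≈ 3.5022.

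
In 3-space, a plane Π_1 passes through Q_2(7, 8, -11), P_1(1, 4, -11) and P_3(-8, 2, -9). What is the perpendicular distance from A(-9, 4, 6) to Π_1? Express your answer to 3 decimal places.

Q_2P_1 = (-6, -4, 0), Q_2P_3 = (-15, -6, 2); a normal to Π_1 is Q_2P_1 × Q_2P_3 = (-8, 12, -24).
Using Q_2: Π_1 has equation -8x + 12y - 24z = 304.
n·A − d = (-8)·(-9) + (12)·(4) + (-24)·(6) − 304 = -328; |n| = √784.
Distance = |-328| / √784 = 328/√784 ≈ 11.714.

11.714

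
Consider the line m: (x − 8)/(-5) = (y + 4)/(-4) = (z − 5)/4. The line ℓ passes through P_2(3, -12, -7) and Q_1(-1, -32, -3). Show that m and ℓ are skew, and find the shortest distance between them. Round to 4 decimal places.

12.8692

m has direction (-5, -4, 4) through (8, -4, 5).
A direction vector for ℓ is Q_1 − P_2 = (-4, -20, 4).
Common perpendicular direction n = (-5, -4, 4) × (-4, -20, 4) = (64, 4, 84).
With w = (3, -12, -7) − (8, -4, 5) = (-5, -8, -12), w · n = -1360.
Since n ≠ 0 the lines are not parallel, and w · n = -1360 ≠ 0 so they do not intersect; hence they are skew.
Distance = |w · n| / |n| = |-1360| / √11168 ≈ 12.8692.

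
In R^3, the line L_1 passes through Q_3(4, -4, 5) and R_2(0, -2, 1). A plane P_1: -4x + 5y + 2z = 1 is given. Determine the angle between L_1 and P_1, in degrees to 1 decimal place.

26.6

A direction vector for L_1 is R_2 − Q_3 = (-4, 2, -4).
sin θ = |n·v| / (|n||v|) = |18| / (√45 · √36) = 0.44721.
θ ≈ 26.6°.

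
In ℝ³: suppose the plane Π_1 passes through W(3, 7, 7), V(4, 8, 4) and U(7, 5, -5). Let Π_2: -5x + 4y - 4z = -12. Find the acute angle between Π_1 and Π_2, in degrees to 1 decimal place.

WV = (1, 1, -3), WU = (4, -2, -12); a normal to Π_1 is WV × WU = (-18, 0, -6).
Using W: Π_1 has equation -18x - 6z = -96.
cos θ = |n₁·n₂| / (|n₁||n₂|) = |114| / (√360 · √57).
θ = arccos(0.79582) ≈ 37.3°.

37.3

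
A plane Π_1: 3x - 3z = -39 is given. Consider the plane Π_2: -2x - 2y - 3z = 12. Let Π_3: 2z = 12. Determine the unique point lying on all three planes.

(-7, -8, 6)

Solving the 3×3 linear system 3x - 3z = -39, -2x - 2y - 3z = 12, 2z = 12 (e.g. by elimination or Cramer's rule, determinant = -12) gives (-7, -8, 6).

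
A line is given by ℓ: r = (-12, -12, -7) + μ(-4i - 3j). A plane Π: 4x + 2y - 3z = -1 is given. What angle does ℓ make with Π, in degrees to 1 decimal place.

sin θ = |n·v| / (|n||v|) = |-22| / (√29 · √25) = 0.81706.
θ ≈ 54.8°.

54.8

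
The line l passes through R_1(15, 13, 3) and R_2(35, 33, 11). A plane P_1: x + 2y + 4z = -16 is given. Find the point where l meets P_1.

(0, -2, -3)

A direction vector for l is R_2 − R_1 = (20, 20, 8).
Substitute r = (15, 13, 3) + t(20, 20, 8) into the plane: 53 + 92t = -16, so t = -3/4.
Intersection: (15, 13, 3) + (-3/4)·(20, 20, 8) = (0, -2, -3).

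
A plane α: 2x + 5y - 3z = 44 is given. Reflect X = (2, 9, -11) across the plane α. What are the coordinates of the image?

(-2, -1, -5)

λ = (n·X − d)/|n|² = (82 − 44)/38 = 1.
Reflection = X − 2λn = (2, 9, -11) − 2·(2, 5, -3) = (-2, -1, -5).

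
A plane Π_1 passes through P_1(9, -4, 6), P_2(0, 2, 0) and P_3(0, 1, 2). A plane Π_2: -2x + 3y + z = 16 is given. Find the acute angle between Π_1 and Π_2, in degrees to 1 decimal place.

49.5

P_1P_2 = (-9, 6, -6), P_1P_3 = (-9, 5, -4); a normal to Π_1 is P_1P_2 × P_1P_3 = (6, 18, 9).
Using P_1: Π_1 has equation 6x + 18y + 9z = 36.
cos θ = |n₁·n₂| / (|n₁||n₂|) = |51| / (√441 · √14).
θ = arccos(0.64906) ≈ 49.5°.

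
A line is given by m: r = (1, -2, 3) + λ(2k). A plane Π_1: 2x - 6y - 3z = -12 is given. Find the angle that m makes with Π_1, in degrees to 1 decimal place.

sin θ = |n·v| / (|n||v|) = |-6| / (√49 · √4) = 0.42857.
θ ≈ 25.4°.

25.4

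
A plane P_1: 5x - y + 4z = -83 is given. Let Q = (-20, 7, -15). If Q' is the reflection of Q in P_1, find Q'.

λ = (n·Q − d)/|n|² = (-167 − (-83))/42 = -2.
Reflection = Q − 2λn = (-20, 7, -15) − (-4)·(5, -1, 4) = (0, 3, 1).

(0, 3, 1)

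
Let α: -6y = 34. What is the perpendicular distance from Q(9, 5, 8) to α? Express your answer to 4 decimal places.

10.6667

n·Q − d = (0)·(9) + (-6)·(5) + (0)·(8) − 34 = -64; |n| = √36.
Distance = |-64| / √36 = 64/√36 ≈ 10.6667.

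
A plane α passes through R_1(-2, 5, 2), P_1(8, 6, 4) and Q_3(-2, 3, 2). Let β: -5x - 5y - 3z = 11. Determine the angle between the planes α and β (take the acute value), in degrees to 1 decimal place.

R_1P_1 = (10, 1, 2), R_1Q_3 = (0, -2, 0); a normal to α is R_1P_1 × R_1Q_3 = (4, 0, -20).
Using R_1: α has equation 4x - 20z = -48.
cos θ = |n₁·n₂| / (|n₁||n₂|) = |40| / (√416 · √59).
θ = arccos(0.25532) ≈ 75.2°.

75.2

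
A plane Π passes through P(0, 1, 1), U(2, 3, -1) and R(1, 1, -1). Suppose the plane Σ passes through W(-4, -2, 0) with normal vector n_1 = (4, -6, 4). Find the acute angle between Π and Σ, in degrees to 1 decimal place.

27.0

PU = (2, 2, -2), PR = (1, 0, -2); a normal to Π is PU × PR = (-4, 2, -2).
Using P: Π has equation -4x + 2y - 2z = 0.
Σ: n_1·r = n_1·W gives 4x - 6y + 4z = -4.
cos θ = |n₁·n₂| / (|n₁||n₂|) = |-36| / (√24 · √68).
θ = arccos(0.89113) ≈ 27.0°.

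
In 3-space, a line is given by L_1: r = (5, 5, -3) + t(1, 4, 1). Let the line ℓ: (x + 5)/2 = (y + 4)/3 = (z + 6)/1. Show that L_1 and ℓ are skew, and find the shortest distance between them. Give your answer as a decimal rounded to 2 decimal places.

ℓ has direction (2, 3, 1) through (-5, -4, -6).
Common perpendicular direction n = (1, 4, 1) × (2, 3, 1) = (1, 1, -5).
With w = (-5, -4, -6) − (5, 5, -3) = (-10, -9, -3), w · n = -4.
Since n ≠ 0 the lines are not parallel, and w · n = -4 ≠ 0 so they do not intersect; hence they are skew.
Distance = |w · n| / |n| = |-4| / √27 ≈ 0.77.

0.77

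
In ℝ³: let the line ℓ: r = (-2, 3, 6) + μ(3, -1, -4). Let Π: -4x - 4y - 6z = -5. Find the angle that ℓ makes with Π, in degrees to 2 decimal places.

sin θ = |n·v| / (|n||v|) = |16| / (√68 · √26) = 0.38052.
θ ≈ 22.37°.

22.37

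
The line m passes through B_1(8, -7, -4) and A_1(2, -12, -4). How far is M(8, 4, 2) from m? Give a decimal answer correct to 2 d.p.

A direction vector for m is A_1 − B_1 = (-6, -5, 0).
Taking (8, -7, -4) on m with direction v = (-6, -5, 0): w = M − (8, -7, -4) = (0, 11, 6), and w × v = (30, -36, 66).
Distance = |w × v| / |v| = √6552 / √61 ≈ 10.36.

10.36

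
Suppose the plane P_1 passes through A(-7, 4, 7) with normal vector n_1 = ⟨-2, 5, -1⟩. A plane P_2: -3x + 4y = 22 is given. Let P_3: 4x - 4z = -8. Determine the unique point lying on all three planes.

P_1: n_1·r = n_1·A gives -2x + 5y - z = 27.
Solving the 3×3 linear system -2x + 5y - z = 27, -3x + 4y = 22, 4x - 4z = -8 (e.g. by elimination or Cramer's rule, determinant = -12) gives (2, 7, 4).

(2, 7, 4)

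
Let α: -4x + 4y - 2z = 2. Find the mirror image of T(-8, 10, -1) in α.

(8, -6, 7)

λ = (n·T − d)/|n|² = (74 − 2)/36 = 2.
Reflection = T − 2λn = (-8, 10, -1) − 4·(-4, 4, -2) = (8, -6, 7).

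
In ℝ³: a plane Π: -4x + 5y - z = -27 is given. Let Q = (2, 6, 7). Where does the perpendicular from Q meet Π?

(6, 1, 8)

Foot = Q − λn with λ = (n·Q − d)/|n|² = (15 − (-27))/42 = 1.
Foot = (2, 6, 7) − 1·(-4, 5, -1) = (6, 1, 8).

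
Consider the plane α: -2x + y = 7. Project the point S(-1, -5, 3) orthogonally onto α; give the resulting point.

(-5, -3, 3)

Foot = S − λn with λ = (n·S − d)/|n|² = (-3 − 7)/5 = -2.
Foot = (-1, -5, 3) − (-2)·(-2, 1, 0) = (-5, -3, 3).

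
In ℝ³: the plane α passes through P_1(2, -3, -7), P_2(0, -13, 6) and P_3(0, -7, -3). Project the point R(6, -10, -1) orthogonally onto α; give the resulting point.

(4, -7, 1)

P_1P_2 = (-2, -10, 13), P_1P_3 = (-2, -4, 4); a normal to α is P_1P_2 × P_1P_3 = (12, -18, -12).
Using P_1: α has equation 12x - 18y - 12z = 162.
Foot = R − λn with λ = (n·R − d)/|n|² = (264 − 162)/612 = 1/6.
Foot = (6, -10, -1) − (1/6)·(12, -18, -12) = (4, -7, 1).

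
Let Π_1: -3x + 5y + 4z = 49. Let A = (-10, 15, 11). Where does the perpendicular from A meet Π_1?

(-4, 5, 3)

Foot = A − λn with λ = (n·A − d)/|n|² = (149 − 49)/50 = 2.
Foot = (-10, 15, 11) − 2·(-3, 5, 4) = (-4, 5, 3).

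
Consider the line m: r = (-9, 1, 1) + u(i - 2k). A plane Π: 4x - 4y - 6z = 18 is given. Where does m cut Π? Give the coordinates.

Substitute r = (-9, 1, 1) + t(1, 0, -2) into the plane: -46 + 16t = 18, so t = 4.
Intersection: (-9, 1, 1) + 4·(1, 0, -2) = (-5, 1, -7).

(-5, 1, -7)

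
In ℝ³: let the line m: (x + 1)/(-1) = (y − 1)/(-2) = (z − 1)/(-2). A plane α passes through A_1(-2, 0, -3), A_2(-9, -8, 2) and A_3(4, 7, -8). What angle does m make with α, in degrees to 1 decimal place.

m has direction (-1, -2, -2) through (-1, 1, 1).
A_1A_2 = (-7, -8, 5), A_1A_3 = (6, 7, -5); a normal to α is A_1A_2 × A_1A_3 = (5, -5, -1).
Using A_1: α has equation 5x - 5y - z = -7.
sin θ = |n·v| / (|n||v|) = |7| / (√51 · √9) = 0.32673.
θ ≈ 19.1°.

19.1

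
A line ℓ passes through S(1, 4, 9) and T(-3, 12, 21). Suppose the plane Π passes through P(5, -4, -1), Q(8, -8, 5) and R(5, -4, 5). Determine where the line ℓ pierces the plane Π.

A direction vector for ℓ is T − S = (-4, 8, 12).
PQ = (3, -4, 6), PR = (0, 0, 6); a normal to Π is PQ × PR = (-24, -18, 0).
Using P: Π has equation -24x - 18y = -48.
Substitute r = (1, 4, 9) + t(-4, 8, 12) into the plane: -96 + (-48)t = -48, so t = -1.
Intersection: (1, 4, 9) + (-1)·(-4, 8, 12) = (5, -4, -3).

(5, -4, -3)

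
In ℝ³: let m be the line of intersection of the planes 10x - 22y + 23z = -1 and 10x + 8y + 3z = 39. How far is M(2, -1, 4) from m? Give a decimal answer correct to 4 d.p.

Direction of m: (10, -22, 23) × (10, 8, 3) = (-250, 200, 300).
A point on m: solving the two plane equations with x = -3 gives (-3, 6, 7).
Taking (-3, 6, 7) on m with direction v = (-250, 200, 300): w = M − (-3, 6, 7) = (5, -7, -3), and w × v = (-1500, -750, -750).
Distance = |w × v| / |v| = √3375000 / √192500 ≈ 4.1872.

4.1872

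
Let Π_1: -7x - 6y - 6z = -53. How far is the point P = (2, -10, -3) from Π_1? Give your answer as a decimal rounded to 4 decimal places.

10.6364

n·P − d = (-7)·(2) + (-6)·(-10) + (-6)·(-3) − (-53) = 117; |n| = √121.
Distance = |117| / √121 = 117/√121 ≈ 10.6364.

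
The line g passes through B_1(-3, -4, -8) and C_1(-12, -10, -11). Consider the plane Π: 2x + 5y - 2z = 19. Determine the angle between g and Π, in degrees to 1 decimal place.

A direction vector for g is C_1 − B_1 = (-9, -6, -3).
sin θ = |n·v| / (|n||v|) = |-42| / (√33 · √126) = 0.65134.
θ ≈ 40.6°.

40.6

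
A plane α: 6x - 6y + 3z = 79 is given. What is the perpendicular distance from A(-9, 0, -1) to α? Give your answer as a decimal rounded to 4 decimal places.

15.1111

n·A − d = (6)·(-9) + (-6)·(0) + (3)·(-1) − 79 = -136; |n| = √81.
Distance = |-136| / √81 = 136/√81 ≈ 15.1111.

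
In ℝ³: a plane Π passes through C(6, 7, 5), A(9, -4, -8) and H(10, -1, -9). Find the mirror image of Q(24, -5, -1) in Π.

CA = (3, -11, -13), CH = (4, -8, -14); a normal to Π is CA × CH = (50, -10, 20).
Using C: Π has equation 50x - 10y + 20z = 330.
λ = (n·Q − d)/|n|² = (1230 − 330)/3000 = 3/10.
Reflection = Q − 2λn = (24, -5, -1) − (3/5)·(50, -10, 20) = (-6, 1, -13).

(-6, 1, -13)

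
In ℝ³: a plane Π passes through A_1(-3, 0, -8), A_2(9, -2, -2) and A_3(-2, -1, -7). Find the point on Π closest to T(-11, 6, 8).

A_1A_2 = (12, -2, 6), A_1A_3 = (1, -1, 1); a normal to Π is A_1A_2 × A_1A_3 = (4, -6, -10).
Using A_1: Π has equation 4x - 6y - 10z = 68.
Foot = T − λn with λ = (n·T − d)/|n|² = (-160 − 68)/152 = -3/2.
Foot = (-11, 6, 8) − (-3/2)·(4, -6, -10) = (-5, -3, -7).

(-5, -3, -7)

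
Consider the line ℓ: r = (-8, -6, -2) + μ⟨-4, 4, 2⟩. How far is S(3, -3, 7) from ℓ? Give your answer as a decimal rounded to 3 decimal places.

Taking (-8, -6, -2) on ℓ with direction v = (-4, 4, 2): w = S − (-8, -6, -2) = (11, 3, 9), and w × v = (-30, -58, 56).
Distance = |w × v| / |v| = √7400 / √36 ≈ 14.337.

14.337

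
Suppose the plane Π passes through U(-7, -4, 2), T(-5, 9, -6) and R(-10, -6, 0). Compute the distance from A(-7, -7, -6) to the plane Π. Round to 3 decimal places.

5.926

UT = (2, 13, -8), UR = (-3, -2, -2); a normal to Π is UT × UR = (-42, 28, 35).
Using U: Π has equation -42x + 28y + 35z = 252.
n·A − d = (-42)·(-7) + (28)·(-7) + (35)·(-6) − 252 = -364; |n| = √3773.
Distance = |-364| / √3773 = 364/√3773 ≈ 5.926.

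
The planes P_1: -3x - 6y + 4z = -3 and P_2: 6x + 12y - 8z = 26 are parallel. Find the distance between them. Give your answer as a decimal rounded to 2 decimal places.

Rescale P_2 by 1/(-2): -3x - 6y + 4z = -13. Then distance = |-3 − (-13)| / √61 ≈ 1.28.

1.28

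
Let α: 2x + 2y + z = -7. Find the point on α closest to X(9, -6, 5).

(5, -10, 3)

Foot = X − λn with λ = (n·X − d)/|n|² = (11 − (-7))/9 = 2.
Foot = (9, -6, 5) − 2·(2, 2, 1) = (5, -10, 3).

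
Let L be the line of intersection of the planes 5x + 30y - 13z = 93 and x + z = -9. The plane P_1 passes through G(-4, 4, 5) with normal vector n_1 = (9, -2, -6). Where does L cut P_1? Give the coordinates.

Direction of L: (5, 30, -13) × (1, 0, 1) = (30, -18, -30).
A point on L: solving the two plane equations with x = -23 gives (-23, 13, 14).
P_1: n_1·r = n_1·G gives 9x - 2y - 6z = -74.
Substitute r = (-23, 13, 14) + t(30, -18, -30) into the plane: -317 + 486t = -74, so t = 1/2.
Intersection: (-23, 13, 14) + (1/2)·(30, -18, -30) = (-8, 4, -1).

(-8, 4, -1)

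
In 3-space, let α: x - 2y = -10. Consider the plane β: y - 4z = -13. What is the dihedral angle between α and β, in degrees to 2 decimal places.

77.47

cos θ = |n₁·n₂| / (|n₁||n₂|) = |-2| / (√5 · √17).
θ = arccos(0.21693) ≈ 77.47°.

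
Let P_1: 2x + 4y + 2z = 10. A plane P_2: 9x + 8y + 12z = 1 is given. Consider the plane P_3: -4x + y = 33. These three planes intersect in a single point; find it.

Solving the 3×3 linear system 2x + 4y + 2z = 10, 9x + 8y + 12z = 1, -4x + y = 33 (e.g. by elimination or Cramer's rule, determinant = -134) gives (-7, 5, 2).

(-7, 5, 2)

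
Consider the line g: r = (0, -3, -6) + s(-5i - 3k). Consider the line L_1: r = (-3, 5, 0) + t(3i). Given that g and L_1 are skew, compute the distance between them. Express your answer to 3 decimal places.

Common perpendicular direction n = (-5, 0, -3) × (3, 0, 0) = (0, -9, 0).
With w = (-3, 5, 0) − (0, -3, -6) = (-3, 8, 6), w · n = -72.
Distance = |w · n| / |n| = |-72| / √81 ≈ 8.000.

8.000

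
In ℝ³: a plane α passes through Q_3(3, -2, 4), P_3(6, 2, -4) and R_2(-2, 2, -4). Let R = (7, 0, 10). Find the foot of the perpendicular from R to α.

(7, -4, 8)

Q_3P_3 = (3, 4, -8), Q_3R_2 = (-5, 4, -8); a normal to α is Q_3P_3 × Q_3R_2 = (0, 64, 32).
Using Q_3: α has equation 64y + 32z = 0.
Foot = R − λn with λ = (n·R − d)/|n|² = (320 − 0)/5120 = 1/16.
Foot = (7, 0, 10) − (1/16)·(0, 64, 32) = (7, -4, 8).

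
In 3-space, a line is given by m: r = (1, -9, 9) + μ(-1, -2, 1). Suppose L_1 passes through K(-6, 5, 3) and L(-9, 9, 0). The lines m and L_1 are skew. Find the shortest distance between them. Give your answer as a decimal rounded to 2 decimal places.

3.21

A direction vector for L_1 is L − K = (-3, 4, -3).
Common perpendicular direction n = (-1, -2, 1) × (-3, 4, -3) = (2, -6, -10).
With w = (-6, 5, 3) − (1, -9, 9) = (-7, 14, -6), w · n = -38.
Distance = |w · n| / |n| = |-38| / √140 ≈ 3.21.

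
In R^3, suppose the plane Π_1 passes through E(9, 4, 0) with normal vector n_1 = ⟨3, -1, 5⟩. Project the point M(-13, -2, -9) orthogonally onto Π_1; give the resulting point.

Π_1: n_1·r = n_1·E gives 3x - y + 5z = 23.
Foot = M − λn with λ = (n·M − d)/|n|² = (-82 − 23)/35 = -3.
Foot = (-13, -2, -9) − (-3)·(3, -1, 5) = (-4, -5, 6).

(-4, -5, 6)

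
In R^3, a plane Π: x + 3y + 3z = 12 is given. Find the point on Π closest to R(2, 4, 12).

(0, -2, 6)

Foot = R − λn with λ = (n·R − d)/|n|² = (50 − 12)/19 = 2.
Foot = (2, 4, 12) − 2·(1, 3, 3) = (0, -2, 6).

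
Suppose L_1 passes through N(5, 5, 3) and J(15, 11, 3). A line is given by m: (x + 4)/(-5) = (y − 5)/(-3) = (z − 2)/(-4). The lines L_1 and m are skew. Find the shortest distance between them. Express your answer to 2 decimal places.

4.63

A direction vector for L_1 is J − N = (10, 6, 0).
m has direction (-5, -3, -4) through (-4, 5, 2).
Common perpendicular direction n = (10, 6, 0) × (-5, -3, -4) = (-24, 40, 0).
With w = (-4, 5, 2) − (5, 5, 3) = (-9, 0, -1), w · n = 216.
Distance = |w · n| / |n| = |216| / √2176 ≈ 4.63.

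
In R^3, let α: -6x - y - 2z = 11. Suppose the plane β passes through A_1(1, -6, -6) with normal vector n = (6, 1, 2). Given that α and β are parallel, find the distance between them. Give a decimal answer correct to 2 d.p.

β: n·r = n·A_1 gives 6x + y + 2z = -12.
Rescale β by 1/(-1): -6x - y - 2z = 12. Then distance = |11 − 12| / √41 ≈ 0.16.

0.16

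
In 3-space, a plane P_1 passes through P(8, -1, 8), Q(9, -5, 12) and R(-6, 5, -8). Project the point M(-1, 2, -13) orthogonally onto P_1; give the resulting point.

PQ = (1, -4, 4), PR = (-14, 6, -16); a normal to P_1 is PQ × PR = (40, -40, -50).
Using P: P_1 has equation 40x - 40y - 50z = -40.
Foot = M − λn with λ = (n·M − d)/|n|² = (530 − (-40))/5700 = 1/10.
Foot = (-1, 2, -13) − (1/10)·(40, -40, -50) = (-5, 6, -8).

(-5, 6, -8)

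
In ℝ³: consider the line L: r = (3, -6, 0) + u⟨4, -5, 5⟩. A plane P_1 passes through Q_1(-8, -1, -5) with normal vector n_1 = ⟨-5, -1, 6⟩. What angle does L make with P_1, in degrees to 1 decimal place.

P_1: n_1·r = n_1·Q_1 gives -5x - y + 6z = 11.
sin θ = |n·v| / (|n||v|) = |15| / (√62 · √66) = 0.23449.
θ ≈ 13.6°.

13.6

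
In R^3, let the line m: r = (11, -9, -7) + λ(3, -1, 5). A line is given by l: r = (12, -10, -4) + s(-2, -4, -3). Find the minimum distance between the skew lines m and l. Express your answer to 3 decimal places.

0.668

Common perpendicular direction n = (3, -1, 5) × (-2, -4, -3) = (23, -1, -14).
With w = (12, -10, -4) − (11, -9, -7) = (1, -1, 3), w · n = -18.
Distance = |w · n| / |n| = |-18| / √726 ≈ 0.668.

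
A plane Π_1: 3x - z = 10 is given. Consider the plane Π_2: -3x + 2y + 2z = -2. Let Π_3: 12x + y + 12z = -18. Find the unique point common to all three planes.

Solving the 3×3 linear system 3x - z = 10, -3x + 2y + 2z = -2, 12x + y + 12z = -18 (e.g. by elimination or Cramer's rule, determinant = 93) gives (2, 6, -4).

(2, 6, -4)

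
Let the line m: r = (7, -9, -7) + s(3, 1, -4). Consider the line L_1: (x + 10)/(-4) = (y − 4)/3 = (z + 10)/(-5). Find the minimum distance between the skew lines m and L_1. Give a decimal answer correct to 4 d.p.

7.1352

L_1 has direction (-4, 3, -5) through (-10, 4, -10).
Common perpendicular direction n = (3, 1, -4) × (-4, 3, -5) = (7, 31, 13).
With w = (-10, 4, -10) − (7, -9, -7) = (-17, 13, -3), w · n = 245.
Distance = |w · n| / |n| = |245| / √1179 ≈ 7.1352.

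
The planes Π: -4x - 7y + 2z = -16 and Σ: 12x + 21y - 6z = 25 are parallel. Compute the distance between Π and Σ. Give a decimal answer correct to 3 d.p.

0.923

Rescale Σ by 1/(-3): -4x - 7y + 2z = -25/3. Then distance = |-16 − (-25/3)| / √69 ≈ 0.923.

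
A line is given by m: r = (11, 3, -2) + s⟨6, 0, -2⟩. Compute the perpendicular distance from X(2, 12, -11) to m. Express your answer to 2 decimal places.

14.51

Taking (11, 3, -2) on m with direction v = (6, 0, -2): w = X − (11, 3, -2) = (-9, 9, -9), and w × v = (-18, -72, -54).
Distance = |w × v| / |v| = √8424 / √40 ≈ 14.51.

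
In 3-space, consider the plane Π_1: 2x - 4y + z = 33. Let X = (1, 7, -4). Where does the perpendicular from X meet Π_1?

Foot = X − λn with λ = (n·X − d)/|n|² = (-30 − 33)/21 = -3.
Foot = (1, 7, -4) − (-3)·(2, -4, 1) = (7, -5, -1).

(7, -5, -1)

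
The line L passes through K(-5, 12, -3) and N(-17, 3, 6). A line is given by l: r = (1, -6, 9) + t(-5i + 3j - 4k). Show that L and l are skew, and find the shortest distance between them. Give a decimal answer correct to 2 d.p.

A direction vector for L is N − K = (-12, -9, 9).
Common perpendicular direction n = (-12, -9, 9) × (-5, 3, -4) = (9, -93, -81).
With w = (1, -6, 9) − (-5, 12, -3) = (6, -18, 12), w · n = 756.
Since n ≠ 0 the lines are not parallel, and w · n = 756 ≠ 0 so they do not intersect; hence they are skew.
Distance = |w · n| / |n| = |756| / √15291 ≈ 6.11.

6.11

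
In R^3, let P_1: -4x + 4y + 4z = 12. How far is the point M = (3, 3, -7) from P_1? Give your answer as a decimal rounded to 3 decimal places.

n·M − d = (-4)·(3) + (4)·(3) + (4)·(-7) − 12 = -40; |n| = √48.
Distance = |-40| / √48 = 40/√48 ≈ 5.774.

5.774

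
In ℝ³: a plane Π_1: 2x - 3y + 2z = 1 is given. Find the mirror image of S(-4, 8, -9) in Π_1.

λ = (n·S − d)/|n|² = (-50 − 1)/17 = -3.
Reflection = S − 2λn = (-4, 8, -9) − (-6)·(2, -3, 2) = (8, -10, 3).

(8, -10, 3)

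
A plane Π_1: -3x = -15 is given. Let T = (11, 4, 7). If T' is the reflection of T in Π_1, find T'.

λ = (n·T − d)/|n|² = (-33 − (-15))/9 = -2.
Reflection = T − 2λn = (11, 4, 7) − (-4)·(-3, 0, 0) = (-1, 4, 7).

(-1, 4, 7)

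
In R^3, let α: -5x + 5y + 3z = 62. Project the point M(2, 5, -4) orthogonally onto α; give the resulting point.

(-3, 10, -1)

Foot = M − λn with λ = (n·M − d)/|n|² = (3 − 62)/59 = -1.
Foot = (2, 5, -4) − (-1)·(-5, 5, 3) = (-3, 10, -1).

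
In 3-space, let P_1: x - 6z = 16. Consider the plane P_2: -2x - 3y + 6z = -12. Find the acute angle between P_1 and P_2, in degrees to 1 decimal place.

cos θ = |n₁·n₂| / (|n₁||n₂|) = |-38| / (√37 · √49).
θ = arccos(0.89245) ≈ 26.8°.

26.8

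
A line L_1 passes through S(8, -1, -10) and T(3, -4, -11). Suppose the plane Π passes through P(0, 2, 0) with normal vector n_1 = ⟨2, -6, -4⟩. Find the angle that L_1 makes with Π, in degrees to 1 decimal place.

15.7

A direction vector for L_1 is T − S = (-5, -3, -1).
Π: n_1·r = n_1·P gives 2x - 6y - 4z = -12.
sin θ = |n·v| / (|n||v|) = |12| / (√56 · √35) = 0.27105.
θ ≈ 15.7°.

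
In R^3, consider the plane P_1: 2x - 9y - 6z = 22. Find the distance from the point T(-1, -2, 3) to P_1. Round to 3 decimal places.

2.182

n·T − d = (2)·(-1) + (-9)·(-2) + (-6)·(3) − 22 = -24; |n| = √121.
Distance = |-24| / √121 = 24/√121 ≈ 2.182.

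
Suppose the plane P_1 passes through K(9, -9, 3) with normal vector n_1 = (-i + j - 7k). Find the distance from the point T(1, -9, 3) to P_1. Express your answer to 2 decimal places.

P_1: n_1·r = n_1·K gives -x + y - 7z = -39.
n·T − d = (-1)·(1) + (1)·(-9) + (-7)·(3) − (-39) = 8; |n| = √51.
Distance = |8| / √51 = 8/√51 ≈ 1.12.

1.12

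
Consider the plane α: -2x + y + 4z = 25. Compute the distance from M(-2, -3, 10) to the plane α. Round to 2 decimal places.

3.49

n·M − d = (-2)·(-2) + (1)·(-3) + (4)·(10) − 25 = 16; |n| = √21.
Distance = |16| / √21 = 16/√21 ≈ 3.49.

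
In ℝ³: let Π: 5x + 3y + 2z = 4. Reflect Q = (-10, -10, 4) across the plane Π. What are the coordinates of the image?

(10, 2, 12)

λ = (n·Q − d)/|n|² = (-72 − 4)/38 = -2.
Reflection = Q − 2λn = (-10, -10, 4) − (-4)·(5, 3, 2) = (10, 2, 12).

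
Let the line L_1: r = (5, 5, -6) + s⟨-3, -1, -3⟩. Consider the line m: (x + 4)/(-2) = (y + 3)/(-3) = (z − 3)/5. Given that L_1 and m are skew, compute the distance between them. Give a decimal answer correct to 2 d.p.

m has direction (-2, -3, 5) through (-4, -3, 3).
Common perpendicular direction n = (-3, -1, -3) × (-2, -3, 5) = (-14, 21, 7).
With w = (-4, -3, 3) − (5, 5, -6) = (-9, -8, 9), w · n = 21.
Distance = |w · n| / |n| = |21| / √686 ≈ 0.80.

0.80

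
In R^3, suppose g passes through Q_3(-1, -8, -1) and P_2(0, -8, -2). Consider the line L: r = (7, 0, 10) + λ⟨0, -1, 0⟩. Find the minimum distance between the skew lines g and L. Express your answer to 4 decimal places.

A direction vector for g is P_2 − Q_3 = (1, 0, -1).
Common perpendicular direction n = (1, 0, -1) × (0, -1, 0) = (-1, 0, -1).
With w = (7, 0, 10) − (-1, -8, -1) = (8, 8, 11), w · n = -19.
Distance = |w · n| / |n| = |-19| / √2 ≈ 13.4350.

13.4350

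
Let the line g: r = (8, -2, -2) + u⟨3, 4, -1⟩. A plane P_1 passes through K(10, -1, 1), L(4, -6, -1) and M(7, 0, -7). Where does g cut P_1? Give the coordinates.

(11, 2, -3)

KL = (-6, -5, -2), KM = (-3, 1, -8); a normal to P_1 is KL × KM = (42, -42, -21).
Using K: P_1 has equation 42x - 42y - 21z = 441.
Substitute r = (8, -2, -2) + t(3, 4, -1) into the plane: 462 + (-21)t = 441, so t = 1.
Intersection: (8, -2, -2) + 1·(3, 4, -1) = (11, 2, -3).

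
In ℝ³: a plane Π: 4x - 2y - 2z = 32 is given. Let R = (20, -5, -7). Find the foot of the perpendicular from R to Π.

(8, 1, -1)

Foot = R − λn with λ = (n·R − d)/|n|² = (104 − 32)/24 = 3.
Foot = (20, -5, -7) − 3·(4, -2, -2) = (8, 1, -1).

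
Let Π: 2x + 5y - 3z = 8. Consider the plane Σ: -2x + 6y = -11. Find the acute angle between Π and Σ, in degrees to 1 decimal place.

cos θ = |n₁·n₂| / (|n₁||n₂|) = |26| / (√38 · √40).
θ = arccos(0.66689) ≈ 48.2°.

48.2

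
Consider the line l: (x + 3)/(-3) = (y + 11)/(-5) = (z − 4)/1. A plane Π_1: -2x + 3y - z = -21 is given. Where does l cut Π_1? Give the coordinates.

l has direction (-3, -5, 1) through (-3, -11, 4).
Substitute r = (-3, -11, 4) + t(-3, -5, 1) into the plane: -31 + (-10)t = -21, so t = -1.
Intersection: (-3, -11, 4) + (-1)·(-3, -5, 1) = (0, -6, 3).

(0, -6, 3)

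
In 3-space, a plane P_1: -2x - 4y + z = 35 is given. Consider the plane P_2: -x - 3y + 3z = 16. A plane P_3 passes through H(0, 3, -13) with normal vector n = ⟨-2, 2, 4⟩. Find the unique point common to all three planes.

P_3: n·r = n·H gives -2x + 2y + 4z = -46.
Solving the 3×3 linear system -2x - 4y + z = 35, -x - 3y + 3z = 16, -2x + 2y + 4z = -46 (e.g. by elimination or Cramer's rule, determinant = 36) gives (2, -11, -5).

(2, -11, -5)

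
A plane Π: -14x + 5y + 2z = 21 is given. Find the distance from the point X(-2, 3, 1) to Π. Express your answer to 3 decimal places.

1.600

n·X − d = (-14)·(-2) + (5)·(3) + (2)·(1) − 21 = 24; |n| = √225.
Distance = |24| / √225 = 24/√225 ≈ 1.600.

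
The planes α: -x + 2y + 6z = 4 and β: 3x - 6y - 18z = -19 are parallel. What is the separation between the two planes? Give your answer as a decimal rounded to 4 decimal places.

Rescale β by 1/(-3): -x + 2y + 6z = 19/3. Then distance = |4 − (19/3)| / √41 ≈ 0.3644.

0.3644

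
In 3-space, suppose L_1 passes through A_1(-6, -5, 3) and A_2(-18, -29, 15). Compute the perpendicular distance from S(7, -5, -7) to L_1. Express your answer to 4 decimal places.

13.4474

A direction vector for L_1 is A_2 − A_1 = (-12, -24, 12).
Taking (-6, -5, 3) on L_1 with direction v = (-12, -24, 12): w = S − (-6, -5, 3) = (13, 0, -10), and w × v = (-240, -36, -312).
Distance = |w × v| / |v| = √156240 / √864 ≈ 13.4474.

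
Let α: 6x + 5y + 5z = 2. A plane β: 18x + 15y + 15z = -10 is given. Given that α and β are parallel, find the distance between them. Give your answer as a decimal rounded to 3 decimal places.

Rescale β by 1/3: 6x + 5y + 5z = -10/3. Then distance = |2 − (-10/3)| / √86 ≈ 0.575.

0.575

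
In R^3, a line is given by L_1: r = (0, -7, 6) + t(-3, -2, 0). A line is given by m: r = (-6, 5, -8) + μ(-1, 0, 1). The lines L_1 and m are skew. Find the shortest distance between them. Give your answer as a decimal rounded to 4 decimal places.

Common perpendicular direction n = (-3, -2, 0) × (-1, 0, 1) = (-2, 3, -2).
With w = (-6, 5, -8) − (0, -7, 6) = (-6, 12, -14), w · n = 76.
Distance = |w · n| / |n| = |76| / √17 ≈ 18.4327.

18.4327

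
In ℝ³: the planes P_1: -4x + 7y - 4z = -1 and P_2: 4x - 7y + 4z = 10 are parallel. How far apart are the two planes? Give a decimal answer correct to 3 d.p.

Rescale P_2 by 1/(-1): -4x + 7y - 4z = -10. Then distance = |-1 − (-10)| / √81 ≈ 1.000.

1.000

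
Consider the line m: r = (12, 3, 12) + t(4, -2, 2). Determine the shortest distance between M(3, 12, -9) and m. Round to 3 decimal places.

14.799

Taking (12, 3, 12) on m with direction v = (4, -2, 2): w = M − (12, 3, 12) = (-9, 9, -21), and w × v = (-24, -66, -18).
Distance = |w × v| / |v| = √5256 / √24 ≈ 14.799.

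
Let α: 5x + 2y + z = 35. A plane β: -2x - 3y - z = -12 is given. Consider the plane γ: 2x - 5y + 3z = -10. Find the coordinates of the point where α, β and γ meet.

(8, 1, -7)

Solving the 3×3 linear system 5x + 2y + z = 35, -2x - 3y - z = -12, 2x - 5y + 3z = -10 (e.g. by elimination or Cramer's rule, determinant = -46) gives (8, 1, -7).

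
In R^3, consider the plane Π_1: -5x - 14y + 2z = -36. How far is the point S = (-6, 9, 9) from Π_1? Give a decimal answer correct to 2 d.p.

n·S − d = (-5)·(-6) + (-14)·(9) + (2)·(9) − (-36) = -42; |n| = √225.
Distance = |-42| / √225 = 42/√225 ≈ 2.80.

2.80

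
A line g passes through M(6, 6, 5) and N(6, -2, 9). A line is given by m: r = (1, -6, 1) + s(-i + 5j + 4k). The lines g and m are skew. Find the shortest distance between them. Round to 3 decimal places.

A direction vector for g is N − M = (0, -8, 4).
Common perpendicular direction n = (0, -8, 4) × (-1, 5, 4) = (-52, -4, -8).
With w = (1, -6, 1) − (6, 6, 5) = (-5, -12, -4), w · n = 340.
Distance = |w · n| / |n| = |340| / √2784 ≈ 6.444.

6.444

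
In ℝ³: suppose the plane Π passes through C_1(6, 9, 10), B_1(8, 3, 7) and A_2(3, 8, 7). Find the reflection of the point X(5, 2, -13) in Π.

(-7, -10, 3)

C_1B_1 = (2, -6, -3), C_1A_2 = (-3, -1, -3); a normal to Π is C_1B_1 × C_1A_2 = (15, 15, -20).
Using C_1: Π has equation 15x + 15y - 20z = 25.
λ = (n·X − d)/|n|² = (365 − 25)/850 = 2/5.
Reflection = X − 2λn = (5, 2, -13) − (4/5)·(15, 15, -20) = (-7, -10, 3).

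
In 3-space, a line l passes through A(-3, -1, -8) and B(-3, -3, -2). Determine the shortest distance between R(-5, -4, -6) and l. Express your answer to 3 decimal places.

A direction vector for l is B − A = (0, -2, 6).
Taking (-3, -1, -8) on l with direction v = (0, -2, 6): w = R − (-3, -1, -8) = (-2, -3, 2), and w × v = (-14, 12, 4).
Distance = |w × v| / |v| = √356 / √40 ≈ 2.983.

2.983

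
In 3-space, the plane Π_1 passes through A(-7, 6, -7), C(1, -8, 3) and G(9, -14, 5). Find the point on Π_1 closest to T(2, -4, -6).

AC = (8, -14, 10), AG = (16, -20, 12); a normal to Π_1 is AC × AG = (32, 64, 64).
Using A: Π_1 has equation 32x + 64y + 64z = -288.
Foot = T − λn with λ = (n·T − d)/|n|² = (-576 − (-288))/9216 = -1/32.
Foot = (2, -4, -6) − (-1/32)·(32, 64, 64) = (3, -2, -4).

(3, -2, -4)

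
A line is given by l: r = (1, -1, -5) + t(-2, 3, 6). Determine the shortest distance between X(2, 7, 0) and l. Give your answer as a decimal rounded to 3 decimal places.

5.901

Taking (1, -1, -5) on l with direction v = (-2, 3, 6): w = X − (1, -1, -5) = (1, 8, 5), and w × v = (33, -16, 19).
Distance = |w × v| / |v| = √1706 / √49 ≈ 5.901.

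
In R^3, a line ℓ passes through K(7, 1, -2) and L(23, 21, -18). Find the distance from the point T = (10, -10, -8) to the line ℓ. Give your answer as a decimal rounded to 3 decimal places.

A direction vector for ℓ is L − K = (16, 20, -16).
Taking (7, 1, -2) on ℓ with direction v = (16, 20, -16): w = T − (7, 1, -2) = (3, -11, -6), and w × v = (296, -48, 236).
Distance = |w × v| / |v| = √145616 / √912 ≈ 12.636.

12.636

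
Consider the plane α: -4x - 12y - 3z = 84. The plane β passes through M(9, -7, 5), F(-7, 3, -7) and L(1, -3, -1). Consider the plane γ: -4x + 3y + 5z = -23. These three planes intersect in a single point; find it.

MF = (-16, 10, -12), ML = (-8, 4, -6); a normal to β is MF × ML = (-12, 0, 16).
Using M: β has equation -12x + 16z = -28.
Solving the 3×3 linear system -4x - 12y - 3z = 84, -12x + 16z = -28, -4x + 3y + 5z = -23 (e.g. by elimination or Cramer's rule, determinant = 348) gives (-3, -5, -4).

(-3, -5, -4)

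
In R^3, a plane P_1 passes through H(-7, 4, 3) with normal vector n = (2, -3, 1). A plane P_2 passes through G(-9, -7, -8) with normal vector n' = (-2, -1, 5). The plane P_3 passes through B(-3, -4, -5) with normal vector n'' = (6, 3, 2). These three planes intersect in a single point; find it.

P_1: n·r = n·H gives 2x - 3y + z = -23.
P_2: n'·r = n'·G gives -2x - y + 5z = -15.
P_3: n''·r = n''·B gives 6x + 3y + 2z = -40.
Solving the 3×3 linear system 2x - 3y + z = -23, -2x - y + 5z = -15, 6x + 3y + 2z = -40 (e.g. by elimination or Cramer's rule, determinant = -136) gives (-6, 2, -5).

(-6, 2, -5)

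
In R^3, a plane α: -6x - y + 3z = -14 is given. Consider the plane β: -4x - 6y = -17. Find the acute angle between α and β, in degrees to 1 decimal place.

52.2

cos θ = |n₁·n₂| / (|n₁||n₂|) = |30| / (√46 · √52).
θ = arccos(0.61340) ≈ 52.2°.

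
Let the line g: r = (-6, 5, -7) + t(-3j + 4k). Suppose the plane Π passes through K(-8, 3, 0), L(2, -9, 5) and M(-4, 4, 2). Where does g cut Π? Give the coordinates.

(-6, -1, 1)

KL = (10, -12, 5), KM = (4, 1, 2); a normal to Π is KL × KM = (-29, 0, 58).
Using K: Π has equation -29x + 58z = 232.
Substitute r = (-6, 5, -7) + t(0, -3, 4) into the plane: -232 + 232t = 232, so t = 2.
Intersection: (-6, 5, -7) + 2·(0, -3, 4) = (-6, -1, 1).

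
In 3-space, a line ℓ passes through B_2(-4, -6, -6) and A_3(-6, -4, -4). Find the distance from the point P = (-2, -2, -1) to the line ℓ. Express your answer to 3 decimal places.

5.354

A direction vector for ℓ is A_3 − B_2 = (-2, 2, 2).
Taking (-4, -6, -6) on ℓ with direction v = (-2, 2, 2): w = P − (-4, -6, -6) = (2, 4, 5), and w × v = (-2, -14, 12).
Distance = |w × v| / |v| = √344 / √12 ≈ 5.354.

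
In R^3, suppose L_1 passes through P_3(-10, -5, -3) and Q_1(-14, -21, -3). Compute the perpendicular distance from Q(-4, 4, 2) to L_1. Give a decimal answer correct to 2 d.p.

A direction vector for L_1 is Q_1 − P_3 = (-4, -16, 0).
Taking (-10, -5, -3) on L_1 with direction v = (-4, -16, 0): w = Q − (-10, -5, -3) = (6, 9, 5), and w × v = (80, -20, -60).
Distance = |w × v| / |v| = √10400 / √272 ≈ 6.18.

6.18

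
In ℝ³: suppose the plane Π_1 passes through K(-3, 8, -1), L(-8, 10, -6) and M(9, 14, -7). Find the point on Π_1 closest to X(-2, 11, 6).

(-1, 6, 3)

KL = (-5, 2, -5), KM = (12, 6, -6); a normal to Π_1 is KL × KM = (18, -90, -54).
Using K: Π_1 has equation 18x - 90y - 54z = -720.
Foot = X − λn with λ = (n·X − d)/|n|² = (-1350 − (-720))/11340 = -1/18.
Foot = (-2, 11, 6) − (-1/18)·(18, -90, -54) = (-1, 6, 3).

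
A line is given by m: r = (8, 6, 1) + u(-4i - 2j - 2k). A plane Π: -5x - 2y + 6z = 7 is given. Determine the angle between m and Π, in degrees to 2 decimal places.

17.69

sin θ = |n·v| / (|n||v|) = |12| / (√65 · √24) = 0.30382.
θ ≈ 17.69°.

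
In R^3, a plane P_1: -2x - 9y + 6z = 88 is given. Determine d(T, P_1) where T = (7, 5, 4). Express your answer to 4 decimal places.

11.1818

n·T − d = (-2)·(7) + (-9)·(5) + (6)·(4) − 88 = -123; |n| = √121.
Distance = |-123| / √121 = 123/√121 ≈ 11.1818.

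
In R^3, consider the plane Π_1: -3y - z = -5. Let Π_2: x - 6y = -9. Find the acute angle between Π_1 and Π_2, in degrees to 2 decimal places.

20.65

cos θ = |n₁·n₂| / (|n₁||n₂|) = |18| / (√10 · √37).
θ = arccos(0.93578) ≈ 20.65°.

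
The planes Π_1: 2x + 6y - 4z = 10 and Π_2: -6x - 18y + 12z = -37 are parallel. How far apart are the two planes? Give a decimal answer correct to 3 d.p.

Rescale Π_2 by 1/(-3): 2x + 6y - 4z = 37/3. Then distance = |10 − (37/3)| / √56 ≈ 0.312.

0.312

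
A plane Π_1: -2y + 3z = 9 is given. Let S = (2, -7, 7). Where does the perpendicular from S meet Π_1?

Foot = S − λn with λ = (n·S − d)/|n|² = (35 − 9)/13 = 2.
Foot = (2, -7, 7) − 2·(0, -2, 3) = (2, -3, 1).

(2, -3, 1)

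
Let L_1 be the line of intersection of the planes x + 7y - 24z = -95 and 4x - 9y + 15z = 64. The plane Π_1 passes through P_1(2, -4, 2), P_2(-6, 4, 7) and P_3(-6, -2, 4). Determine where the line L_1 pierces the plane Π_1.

Direction of L_1: (1, 7, -24) × (4, -9, 15) = (-111, -111, -37).
A point on L_1: solving the two plane equations with x = 10 gives (10, 9, 7).
P_1P_2 = (-8, 8, 5), P_1P_3 = (-8, 2, 2); a normal to Π_1 is P_1P_2 × P_1P_3 = (6, -24, 48).
Using P_1: Π_1 has equation 6x - 24y + 48z = 204.
Substitute r = (10, 9, 7) + t(-111, -111, -37) into the plane: 180 + 222t = 204, so t = 4/37.
Intersection: (10, 9, 7) + (4/37)·(-111, -111, -37) = (-2, -3, 3).

(-2, -3, 3)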